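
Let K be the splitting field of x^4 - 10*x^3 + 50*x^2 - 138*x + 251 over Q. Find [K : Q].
12

The degree of the splitting field over Q equals the order of the Galois group, so first determine the group. The polynomial is an irreducible quartic over Q and its discriminant is 129231424 = 11368^2, a perfect square, so the Galois group is contained in A_4. The resolvent cubic y^3 - 50*y^2 + 376*y + 6056 is irreducible over Q. An irreducible resolvent with square discriminant gives A_4. The Galois group A_4 (4T4) has order 12, so the splitting field has degree 12 over Q.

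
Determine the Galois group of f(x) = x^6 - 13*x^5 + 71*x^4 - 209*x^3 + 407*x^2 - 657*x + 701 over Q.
The polynomial f is an irreducible sextic over Q, so G = Gal(f/Q) is one of the 16 transitive subgroups 6T1, ..., 6T16 of S_6. The discriminant of f is -423386583897823, which is not a perfect square, so G is not contained in A_6. The transitive groups of degree 6 not contained in A_6 are: C_6 (6T1, order 6), S_3 (6T2, order 6), D_6 (6T3, order 12), C_3 x S_3 (6T5, order 18), A_4 x C_2 (6T6, order 24), S_4 (6T8, order 24), S_3 x S_3 (6T9, order 36), S_4 x C_2 (6T11, order 48), (S_3 x S_3) : C_2 (6T13, order 72), PGL(2,5) (6T14, order 120), S_6 (6T16, order 720). By Dedekind's theorem, for a prime p not dividing disc(f) the degrees of the irreducible factors of f mod p form the cycle type of an element of G. Factoring f modulo the 37 such primes p <= 173 (skipping 7, 13, 29, which divide the discriminant), each new pattern first appears at: mod 2: f = (x^3 + x + 1)(x^3 + x^2 + 1), pattern 3+3; mod 3: f = (x^6 + 2x^5 + 2x^4 + x^3 + 2x^2 + 2), pattern 6; mod 41: f = (x^2 + x + 12)(x^2 + 28x + 35)(x^2 + 40x + 25), pattern 2+2+2; mod 43: f = (x + 5)(x + 8)(x + 14)(x + 21)(x + 26)(x + 42), pattern 1+1+1+1+1+1. No other pattern occurs in this range, so the set of observed cycle types is {3+3, 6, 2+2+2, 1+1+1+1+1+1}. The candidates containing elements of all these cycle types are C_6 (6T1) of order 6, D_6 (6T3) of order 12, C_3 x S_3 (6T5) of order 18, A_4 x C_2 (6T6) of order 24, S_3 x S_3 (6T9) of order 36, S_4 x C_2 (6T11) of order 48, (S_3 x S_3) : C_2 (6T13) of order 72, PGL(2,5) (6T14) of order 120, S_6 (6T16) of order 720; the others are excluded. The observed types are precisely the cycle types that occur in C_6 (6T1). Each of the other remaining candidates has further cycle types, and by the Chebotarev density theorem the matching factorization patterns would occur for a proportion of primes equal to their share of the group: D_6 (6T3) additionally contains elements of type 2+2+1+1 (3 of its 12 elements, about 25% of primes); C_3 x S_3 (6T5) additionally contains elements of type 3+1+1+1 (4 of its 18 elements, about 22% of primes); A_4 x C_2 (6T6) additionally contains elements of type 2+2+1+1, 2+1+1+1+1 (6 of its 24 elements, about 25% of primes); S_3 x S_3 (6T9) additionally contains elements of type 3+1+1+1, 2+2+1+1 (13 of its 36 elements, about 36% of primes); S_4 x C_2 (6T11) additionally contains elements of type 4+2, 4+1+1, 2+2+1+1, 2+1+1+1+1 (24 of its 48 elements, about 50% of primes); (S_3 x S_3) : C_2 (6T13) additionally contains elements of type 4+2, 3+2+1, 3+1+1+1, 2+2+1+1, 2+1+1+1+1 (49 of its 72 elements, about 68% of primes); PGL(2,5) (6T14) additionally contains elements of type 5+1, 4+1+1, 2+2+1+1 (69 of its 120 elements, about 58% of primes); S_6 (6T16) additionally contains elements of type 5+1, 4+2, 4+1+1, 3+2+1, 3+1+1+1, 2+2+1+1, 2+1+1+1+1 (544 of its 720 elements, about 76% of primes). None of the 37 primes tested shows any such pattern (for each of these groups the chance of that is below 10^-4), which rules them out. Hence G = C_6 (6T1), of order 6.

C_6 (order 6)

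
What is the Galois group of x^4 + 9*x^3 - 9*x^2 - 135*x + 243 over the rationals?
4T5: S_4

The polynomial is an irreducible quartic over Q and its discriminant is 121699989, which is not a perfect square, so the Galois group is not contained in A_4. The resolvent cubic y^3 + 9*y^2 - 2187*y - 46656 is irreducible over Q. An irreducible resolvent with non-square discriminant gives S_4.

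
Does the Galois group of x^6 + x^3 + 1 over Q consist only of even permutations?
No

The polynomial is irreducible of degree 6 over Q. Its discriminant is -19683, which is not a perfect square. A Galois group lies in the alternating group exactly when the discriminant is a square in Q, so the Galois group (C_6) is not contained in A_6.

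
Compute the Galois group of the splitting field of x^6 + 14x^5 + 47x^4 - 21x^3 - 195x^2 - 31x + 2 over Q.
6T12: PSL(2,5)

The polynomial f is an irreducible sextic over Q, so G = Gal(f/Q) is one of the 16 transitive subgroups 6T1, ..., 6T16 of S_6. The discriminant of f is 8413926734596681 = 91727459^2, a perfect square, so G is contained in A_6. The transitive groups of degree 6 contained in A_6 are: A_4 (6T4, order 12), S_4 (6T7, order 24), (C_3 x C_3) : C_4 (6T10, order 36), PSL(2,5) (6T12, order 60), A_6 (6T15, order 360). By Dedekind's theorem, for a prime p not dividing disc(f) the degrees of the irreducible factors of f mod p form the cycle type of an element of G. Factoring f modulo the 21 such primes p <= 79 (skipping 19, which divides the discriminant), each new pattern first appears at: mod 2: f = (x)(x^5 + x^3 + x^2 + x + 1), pattern 5+1; mod 7: f = (x^3 + 3x^2 + 4x + 1)(x^3 + 4x^2 + 3x + 2), pattern 3+3; mod 61: f = (x + 39)(x + 60)(x^2 + 45x + 29)(x^2 + 53x + 48), pattern 2+2+1+1. No other pattern occurs in this range, so the set of observed cycle types is {5+1, 3+3, 2+2+1+1}. The candidates containing elements of all these cycle types are PSL(2,5) (6T12) of order 60, A_6 (6T15) of order 360; the others are excluded. The observed types are precisely the cycle types that occur in PSL(2,5) (6T12) (apart from the identity). Each of the other remaining candidates has further cycle types, and by the Chebotarev density theorem the matching factorization patterns would occur for a proportion of primes equal to their share of the group: A_6 (6T15) additionally contains elements of type 4+2, 3+1+1+1 (130 of its 360 elements, about 36% of primes). None of the 21 primes tested shows any such pattern (for each of these groups the chance of that is below 10^-4), which rules them out. Hence G = PSL(2,5) (6T12), of order 60.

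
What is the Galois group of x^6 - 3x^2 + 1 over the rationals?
The polynomial f is an irreducible sextic over Q, so G = Gal(f/Q) is one of the 16 transitive subgroups 6T1, ..., 6T16 of S_6. The discriminant of f is -419904, which is not a perfect square, so G is not contained in A_6. The transitive groups of degree 6 not contained in A_6 are: C_6 (6T1, order 6), S_3 (6T2, order 6), D_6 (6T3, order 12), C_3 x S_3 (6T5, order 18), A_4 x C_2 (6T6, order 24), S_4 (6T8, order 24), S_3 x S_3 (6T9, order 36), S_4 x C_2 (6T11, order 48), (S_3 x S_3) : C_2 (6T13, order 72), PGL(2,5) (6T14, order 120), S_6 (6T16, order 720). By Dedekind's theorem, for a prime p not dividing disc(f) the degrees of the irreducible factors of f mod p form the cycle type of an element of G. Factoring f modulo the 33 such primes p <= 149 (skipping 2, 3, which divide the discriminant), each new pattern first appears at: mod 5: f = (x^3 + 2x^2 + 2x + 3)(x^3 + 3x^2 + 2x + 2), pattern 3+3; mod 7: f = (x^6 + 4x^2 + 1), pattern 6; mod 17: f = (x + 8)(x + 9)(x^2 + 3)(x^2 + 10), pattern 2+2+1+1; mod 19: f = (x + 3)(x + 8)(x + 11)(x + 16)(x^2 + 16), pattern 2+1+1+1+1; mod 71: f = (x^2 + 16)(x^2 + 25)(x^2 + 30), pattern 2+2+2. No other pattern occurs in this range, so the set of observed cycle types is {3+3, 6, 2+2+1+1, 2+1+1+1+1, 2+2+2}. The candidates containing elements of all these cycle types are A_4 x C_2 (6T6) of order 24, S_4 x C_2 (6T11) of order 48, (S_3 x S_3) : C_2 (6T13) of order 72, S_6 (6T16) of order 720; the others are excluded. The observed types are precisely the cycle types that occur in A_4 x C_2 (6T6) (apart from the identity). Each of the other remaining candidates has further cycle types, and by the Chebotarev density theorem the matching factorization patterns would occur for a proportion of primes equal to their share of the group: S_4 x C_2 (6T11) additionally contains elements of type 4+2, 4+1+1 (12 of its 48 elements, about 25% of primes); (S_3 x S_3) : C_2 (6T13) additionally contains elements of type 4+2, 3+2+1, 3+1+1+1 (34 of its 72 elements, about 47% of primes); S_6 (6T16) additionally contains elements of type 5+1, 4+2, 4+1+1, 3+2+1, 3+1+1+1 (484 of its 720 elements, about 67% of primes). None of the 33 primes tested shows any such pattern (for each of these groups the chance of that is below 10^-4), which rules them out. Hence G = A_4 x C_2 (6T6), of order 24.

A_4 x C_2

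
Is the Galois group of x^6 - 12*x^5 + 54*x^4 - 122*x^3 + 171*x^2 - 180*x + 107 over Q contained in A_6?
No

The polynomial is irreducible of degree 6 over Q. Its discriminant is -11156429376, which is not a perfect square. A Galois group lies in the alternating group exactly when the discriminant is a square in Q, so the Galois group (A_4 x C_2) is not contained in A_6.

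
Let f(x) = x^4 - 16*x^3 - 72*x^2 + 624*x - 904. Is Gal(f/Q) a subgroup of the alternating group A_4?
The polynomial is irreducible of degree 4 over Q. Its discriminant is -37953273856, which is not a perfect square. A Galois group lies in the alternating group exactly when the discriminant is a square in Q, so the Galois group (D_4) is not contained in A_4.

No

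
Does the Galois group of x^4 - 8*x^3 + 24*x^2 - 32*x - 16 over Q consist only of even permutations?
No

The polynomial is irreducible of degree 4 over Q. Its discriminant is -8388608, which is not a perfect square. A Galois group lies in the alternating group exactly when the discriminant is a square in Q, so the Galois group (D_4) is not contained in A_4.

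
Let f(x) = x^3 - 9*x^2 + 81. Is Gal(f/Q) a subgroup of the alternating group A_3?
The polynomial is irreducible of degree 3 over Q. Its discriminant is 59049 = 243^2, a perfect square. A Galois group lies in the alternating group exactly when the discriminant is a square in Q, so the Galois group (C_3) is contained in A_3.

Yes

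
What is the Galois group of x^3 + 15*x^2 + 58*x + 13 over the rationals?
The polynomial is an irreducible cubic over Q and its discriminant is -31, which is not a perfect square. For an irreducible cubic, a non-square discriminant gives Galois group S_3.

S_3 (also written S3)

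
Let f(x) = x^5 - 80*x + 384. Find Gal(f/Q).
The polynomial f is an irreducible quintic over Q, so G = Gal(f/Q) is a transitive subgroup of S_5: one of C_5 (5T1, order 5), D_5 (5T2, order 10), F_20 (5T3, order 20), A_5 (5T4, order 60) or S_5 (5T5, order 120). The discriminant of f is 67108864000000 = 8192000^2, a perfect square, so G is contained in A_5. The transitive groups of degree 5 contained in A_5 are: C_5 (5T1, order 5), D_5 (5T2, order 10), A_5 (5T4, order 60). By Dedekind's theorem, for a prime p not dividing disc(f) the degrees of the irreducible factors of f mod p form the cycle type of an element of G. Factoring f modulo the 23 such primes p <= 97 (skipping 2, 5, which divide the discriminant), each new pattern first appears at: mod 3: f = (x)(x^2 + x + 2)(x^2 + 2x + 2), pattern 2+2+1; mod 7: f = (x^5 + 4x + 6), pattern 5. No other pattern occurs in this range, so the set of observed cycle types is {2+2+1, 5}. The candidates containing elements of all these cycle types are D_5 (5T2) of order 10, A_5 (5T4) of order 60; the others are excluded. The observed types are precisely the cycle types that occur in D_5 (5T2) (apart from the identity). Each of the other remaining candidates has further cycle types, and by the Chebotarev density theorem the matching factorization patterns would occur for a proportion of primes equal to their share of the group: A_5 (5T4) additionally contains elements of type 3+1+1 (20 of its 60 elements, about 33% of primes). None of the 23 primes tested shows any such pattern (for each of these groups the chance of that is below 10^-4), which rules them out. Hence G = D_5 (5T2), of order 10.

D_5, the dihedral group of order 10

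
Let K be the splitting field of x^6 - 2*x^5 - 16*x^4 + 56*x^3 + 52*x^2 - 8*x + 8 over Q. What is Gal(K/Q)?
A_4

The polynomial f is an irreducible sextic over Q, so G = Gal(f/Q) is one of the 16 transitive subgroups 6T1, ..., 6T16 of S_6. The discriminant of f is 4430029130039296 = 66558464^2, a perfect square, so G is contained in A_6. The transitive groups of degree 6 contained in A_6 are: A_4 (6T4, order 12), S_4 (6T7, order 24), (C_3 x C_3) : C_4 (6T10, order 36), PSL(2,5) (6T12, order 60), A_6 (6T15, order 360). By Dedekind's theorem, for a prime p not dividing disc(f) the degrees of the irreducible factors of f mod p form the cycle type of an element of G. Factoring f modulo the 33 such primes p <= 149 (skipping 2, 7, which divide the discriminant), each new pattern first appears at: mod 3: f = (x^3 + 2x + 1)(x^3 + x^2 + 2), pattern 3+3; mod 13: f = (x + 6)(x + 12)(x^2 + 9x + 6)(x^2 + 10x + 7), pattern 2+2+1+1. No other pattern occurs in this range, so the set of observed cycle types is {3+3, 2+2+1+1}. The candidates containing elements of all these cycle types are A_4 (6T4) of order 12, S_4 (6T7) of order 24, (C_3 x C_3) : C_4 (6T10) of order 36, PSL(2,5) (6T12) of order 60, A_6 (6T15) of order 360; the others are excluded. The observed types are precisely the cycle types that occur in A_4 (6T4) (apart from the identity). Each of the other remaining candidates has further cycle types, and by the Chebotarev density theorem the matching factorization patterns would occur for a proportion of primes equal to their share of the group: S_4 (6T7) additionally contains elements of type 4+2 (6 of its 24 elements, about 25% of primes); (C_3 x C_3) : C_4 (6T10) additionally contains elements of type 4+2, 3+1+1+1 (22 of its 36 elements, about 61% of primes); PSL(2,5) (6T12) additionally contains elements of type 5+1 (24 of its 60 elements, about 40% of primes); A_6 (6T15) additionally contains elements of type 5+1, 4+2, 3+1+1+1 (274 of its 360 elements, about 76% of primes). None of the 33 primes tested shows any such pattern (for each of these groups the chance of that is below 10^-4), which rules them out. Hence G = A_4 (6T4), of order 12.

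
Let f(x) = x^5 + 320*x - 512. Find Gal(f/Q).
The polynomial f is an irreducible quintic over Q, so G = Gal(f/Q) is a transitive subgroup of S_5: one of C_5 (5T1, order 5), D_5 (5T2, order 10), F_20 (5T3, order 20), A_5 (5T4, order 60) or S_5 (5T5, order 120). The discriminant of f is 1073741824000000 = 32768000^2, a perfect square, so G is contained in A_5. The transitive groups of degree 5 contained in A_5 are: C_5 (5T1, order 5), D_5 (5T2, order 10), A_5 (5T4, order 60). By Dedekind's theorem, for a prime p not dividing disc(f) the degrees of the irreducible factors of f mod p form the cycle type of an element of G. Factoring f modulo the 2 such primes p <= 7 (skipping 2, 5, which divide the discriminant), each new pattern first appears at: mod 3: f = (x^5 + 2x + 1), pattern 5; mod 7: f = (x + 1)(x + 3)(x^3 + 3x^2 + 6x + 2), pattern 3+1+1. No other pattern occurs in this range, so the set of observed cycle types is {5, 3+1+1}. Among the candidates above, the only group containing elements of all these cycle types is A_5 (5T4) — each of C_5 (5T1), D_5 (5T2) lacks at least one of them. Hence G = A_5 (5T4), of order 60.

A_5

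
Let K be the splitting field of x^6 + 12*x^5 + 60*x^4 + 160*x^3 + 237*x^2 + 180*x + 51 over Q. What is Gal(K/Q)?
The polynomial f is an irreducible sextic over Q, so G = Gal(f/Q) is one of the 16 transitive subgroups 6T1, ..., 6T16 of S_6. The discriminant of f is 419904 = 648^2, a perfect square, so G is contained in A_6. The transitive groups of degree 6 contained in A_6 are: A_4 (6T4, order 12), S_4 (6T7, order 24), (C_3 x C_3) : C_4 (6T10, order 36), PSL(2,5) (6T12, order 60), A_6 (6T15, order 360). By Dedekind's theorem, for a prime p not dividing disc(f) the degrees of the irreducible factors of f mod p form the cycle type of an element of G. Factoring f modulo the 33 such primes p <= 149 (skipping 2, 3, which divide the discriminant), each new pattern first appears at: mod 5: f = (x^3 + x + 4)(x^3 + 2x^2 + 4x + 4), pattern 3+3; mod 17: f = (x)(x + 4)(x^2 + 4x + 1)(x^2 + 4x + 11), pattern 2+2+1+1; mod 71: f = (x + 6)(x + 7)(x + 34)(x + 41)(x + 68)(x + 69), pattern 1+1+1+1+1+1. No other pattern occurs in this range, so the set of observed cycle types is {3+3, 2+2+1+1, 1+1+1+1+1+1}. The candidates containing elements of all these cycle types are A_4 (6T4) of order 12, S_4 (6T7) of order 24, (C_3 x C_3) : C_4 (6T10) of order 36, PSL(2,5) (6T12) of order 60, A_6 (6T15) of order 360; the others are excluded. The observed types are precisely the cycle types that occur in A_4 (6T4). Each of the other remaining candidates has further cycle types, and by the Chebotarev density theorem the matching factorization patterns would occur for a proportion of primes equal to their share of the group: S_4 (6T7) additionally contains elements of type 4+2 (6 of its 24 elements, about 25% of primes); (C_3 x C_3) : C_4 (6T10) additionally contains elements of type 4+2, 3+1+1+1 (22 of its 36 elements, about 61% of primes); PSL(2,5) (6T12) additionally contains elements of type 5+1 (24 of its 60 elements, about 40% of primes); A_6 (6T15) additionally contains elements of type 5+1, 4+2, 3+1+1+1 (274 of its 360 elements, about 76% of primes). None of the 33 primes tested shows any such pattern (for each of these groups the chance of that is below 10^-4), which rules them out. Hence G = A_4 (6T4), of order 12.

A_4 (also written A4)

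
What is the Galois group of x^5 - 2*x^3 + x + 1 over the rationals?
S_5, the symmetric group on 5 letters

The polynomial f is an irreducible quintic over Q, so G = Gal(f/Q) is a transitive subgroup of S_5: one of C_5 (5T1, order 5), D_5 (5T2, order 10), F_20 (5T3, order 20), A_5 (5T4, order 60) or S_5 (5T5, order 120). The discriminant of f is 2869, which is not a perfect square, so G is not contained in A_5. The transitive groups of degree 5 not contained in A_5 are: F_20 (5T3, order 20), S_5 (5T5, order 120). By Dedekind's theorem, for a prime p not dividing disc(f) the degrees of the irreducible factors of f mod p form the cycle type of an element of G. Factoring f modulo the first such prime p = 2, each new pattern first appears at: mod 2: f = (x^2 + x + 1)(x^3 + x^2 + 1), pattern 3+2. No other pattern occurs in this range, so the set of observed cycle types is {3+2}. Among the candidates above, the only group containing elements of all these cycle types is S_5 (5T5) — F_20 (5T3) lacks at least one of them. Hence G = S_5 (5T5), of order 120.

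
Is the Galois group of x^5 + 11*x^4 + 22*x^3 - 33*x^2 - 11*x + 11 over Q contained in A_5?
The polynomial is irreducible of degree 5 over Q. Its discriminant is 14320669561 = 119669^2, a perfect square. A Galois group lies in the alternating group exactly when the discriminant is a square in Q, so the Galois group (C_5) is contained in A_5.

Yes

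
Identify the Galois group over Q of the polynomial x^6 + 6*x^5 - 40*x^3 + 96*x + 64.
S_3, S_3 acting on 6 points

The polynomial f is an irreducible sextic over Q, so G = Gal(f/Q) is one of the 16 transitive subgroups 6T1, ..., 6T16 of S_6. The discriminant of f is -37572373905408, which is not a perfect square, so G is not contained in A_6. The transitive groups of degree 6 not contained in A_6 are: C_6 (6T1, order 6), S_3 (6T2, order 6), D_6 (6T3, order 12), C_3 x S_3 (6T5, order 18), A_4 x C_2 (6T6, order 24), S_4 (6T8, order 24), S_3 x S_3 (6T9, order 36), S_4 x C_2 (6T11, order 48), (S_3 x S_3) : C_2 (6T13, order 72), PGL(2,5) (6T14, order 120), S_6 (6T16, order 720). By Dedekind's theorem, for a prime p not dividing disc(f) the degrees of the irreducible factors of f mod p form the cycle type of an element of G. Factoring f modulo the 23 such primes p <= 97 (skipping 2, 3, which divide the discriminant), each new pattern first appears at: mod 5: f = (x^2 + x + 2)(x^2 + 2x + 3)(x^2 + 3x + 4), pattern 2+2+2; mod 7: f = (x^3 + x^2 + 4x + 6)(x^3 + 5x^2 + 5x + 6), pattern 3+3; mod 31: f = (x + 8)(x + 13)(x + 16)(x + 17)(x + 20)(x + 25), pattern 1+1+1+1+1+1. No other pattern occurs in this range, so the set of observed cycle types is {2+2+2, 3+3, 1+1+1+1+1+1}. The candidates containing elements of all these cycle types are C_6 (6T1) of order 6, S_3 (6T2) of order 6, D_6 (6T3) of order 12, C_3 x S_3 (6T5) of order 18, A_4 x C_2 (6T6) of order 24, S_4 (6T8) of order 24, S_3 x S_3 (6T9) of order 36, S_4 x C_2 (6T11) of order 48, (S_3 x S_3) : C_2 (6T13) of order 72, PGL(2,5) (6T14) of order 120, S_6 (6T16) of order 720; the others are excluded. The observed types are precisely the cycle types that occur in S_3 (6T2). Each of the other remaining candidates has further cycle types, and by the Chebotarev density theorem the matching factorization patterns would occur for a proportion of primes equal to their share of the group: C_6 (6T1) additionally contains elements of type 6 (2 of its 6 elements, about 33% of primes); D_6 (6T3) additionally contains elements of type 6, 2+2+1+1 (5 of its 12 elements, about 42% of primes); C_3 x S_3 (6T5) additionally contains elements of type 6, 3+1+1+1 (10 of its 18 elements, about 56% of primes); A_4 x C_2 (6T6) additionally contains elements of type 6, 2+2+1+1, 2+1+1+1+1 (14 of its 24 elements, about 58% of primes); S_4 (6T8) additionally contains elements of type 4+1+1, 2+2+1+1 (9 of its 24 elements, about 38% of primes); S_3 x S_3 (6T9) additionally contains elements of type 6, 3+1+1+1, 2+2+1+1 (25 of its 36 elements, about 69% of primes); S_4 x C_2 (6T11) additionally contains elements of type 6, 4+2, 4+1+1, 2+2+1+1, 2+1+1+1+1 (32 of its 48 elements, about 67% of primes); (S_3 x S_3) : C_2 (6T13) additionally contains elements of type 6, 4+2, 3+2+1, 3+1+1+1, 2+2+1+1, 2+1+1+1+1 (61 of its 72 elements, about 85% of primes); PGL(2,5) (6T14) additionally contains elements of type 6, 5+1, 4+1+1, 2+2+1+1 (89 of its 120 elements, about 74% of primes); S_6 (6T16) additionally contains elements of type 6, 5+1, 4+2, 4+1+1, 3+2+1, 3+1+1+1, 2+2+1+1, 2+1+1+1+1 (664 of its 720 elements, about 92% of primes). None of the 23 primes tested shows any such pattern (for each of these groups the chance of that is below 10^-4), which rules them out. Hence G = S_3 (6T2), of order 6.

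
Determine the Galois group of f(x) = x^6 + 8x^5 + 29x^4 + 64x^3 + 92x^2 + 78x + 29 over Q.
C_6, the cyclic group of order 6

The polynomial f is an irreducible sextic over Q, so G = Gal(f/Q) is one of the 16 transitive subgroups 6T1, ..., 6T16 of S_6. The discriminant of f is -1075648, which is not a perfect square, so G is not contained in A_6. The transitive groups of degree 6 not contained in A_6 are: C_6 (6T1, order 6), S_3 (6T2, order 6), D_6 (6T3, order 12), C_3 x S_3 (6T5, order 18), A_4 x C_2 (6T6, order 24), S_4 (6T8, order 24), S_3 x S_3 (6T9, order 36), S_4 x C_2 (6T11, order 48), (S_3 x S_3) : C_2 (6T13, order 72), PGL(2,5) (6T14, order 120), S_6 (6T16, order 720). By Dedekind's theorem, for a prime p not dividing disc(f) the degrees of the irreducible factors of f mod p form the cycle type of an element of G. Factoring f modulo the 37 such primes p <= 167 (skipping 2, 7, which divide the discriminant), each new pattern first appears at: mod 3: f = (x^6 + 2x^5 + 2x^4 + x^3 + 2x^2 + 2), pattern 6; mod 11: f = (x^3 + 2x^2 + 8x + 6)(x^3 + 6x^2 + 9x + 3), pattern 3+3; mod 13: f = (x^2 + 8)(x^2 + 10x + 6)(x^2 + 11x + 9), pattern 2+2+2; mod 29: f = (x)(x + 3)(x + 10)(x + 16)(x + 18)(x + 19), pattern 1+1+1+1+1+1. No other pattern occurs in this range, so the set of observed cycle types is {6, 3+3, 2+2+2, 1+1+1+1+1+1}. The candidates containing elements of all these cycle types are C_6 (6T1) of order 6, D_6 (6T3) of order 12, C_3 x S_3 (6T5) of order 18, A_4 x C_2 (6T6) of order 24, S_3 x S_3 (6T9) of order 36, S_4 x C_2 (6T11) of order 48, (S_3 x S_3) : C_2 (6T13) of order 72, PGL(2,5) (6T14) of order 120, S_6 (6T16) of order 720; the others are excluded. The observed types are precisely the cycle types that occur in C_6 (6T1). Each of the other remaining candidates has further cycle types, and by the Chebotarev density theorem the matching factorization patterns would occur for a proportion of primes equal to their share of the group: D_6 (6T3) additionally contains elements of type 2+2+1+1 (3 of its 12 elements, about 25% of primes); C_3 x S_3 (6T5) additionally contains elements of type 3+1+1+1 (4 of its 18 elements, about 22% of primes); A_4 x C_2 (6T6) additionally contains elements of type 2+2+1+1, 2+1+1+1+1 (6 of its 24 elements, about 25% of primes); S_3 x S_3 (6T9) additionally contains elements of type 3+1+1+1, 2+2+1+1 (13 of its 36 elements, about 36% of primes); S_4 x C_2 (6T11) additionally contains elements of type 4+2, 4+1+1, 2+2+1+1, 2+1+1+1+1 (24 of its 48 elements, about 50% of primes); (S_3 x S_3) : C_2 (6T13) additionally contains elements of type 4+2, 3+2+1, 3+1+1+1, 2+2+1+1, 2+1+1+1+1 (49 of its 72 elements, about 68% of primes); PGL(2,5) (6T14) additionally contains elements of type 5+1, 4+1+1, 2+2+1+1 (69 of its 120 elements, about 58% of primes); S_6 (6T16) additionally contains elements of type 5+1, 4+2, 4+1+1, 3+2+1, 3+1+1+1, 2+2+1+1, 2+1+1+1+1 (544 of its 720 elements, about 76% of primes). None of the 37 primes tested shows any such pattern (for each of these groups the chance of that is below 10^-4), which rules them out. Hence G = C_6 (6T1), of order 6.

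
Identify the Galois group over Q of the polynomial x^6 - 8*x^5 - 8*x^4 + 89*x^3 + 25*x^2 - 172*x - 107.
The polynomial f is an irreducible sextic over Q, so G = Gal(f/Q) is one of the 16 transitive subgroups 6T1, ..., 6T16 of S_6. The discriminant of f is 8413926734596681 = 91727459^2, a perfect square, so G is contained in A_6. The transitive groups of degree 6 contained in A_6 are: A_4 (6T4, order 12), S_4 (6T7, order 24), (C_3 x C_3) : C_4 (6T10, order 36), PSL(2,5) (6T12, order 60), A_6 (6T15, order 360). By Dedekind's theorem, for a prime p not dividing disc(f) the degrees of the irreducible factors of f mod p form the cycle type of an element of G. Factoring f modulo the 21 such primes p <= 79 (skipping 19, which divides the discriminant), each new pattern first appears at: mod 2: f = (x + 1)(x^5 + x^4 + x^3 + x + 1), pattern 5+1; mod 7: f = (x^3 + x + 1)(x^3 + 6x^2 + 5x + 5), pattern 3+3; mod 61: f = (x + 2)(x + 23)(x^2 + 10x + 57)(x^2 + 18x + 46), pattern 2+2+1+1. No other pattern occurs in this range, so the set of observed cycle types is {5+1, 3+3, 2+2+1+1}. The candidates containing elements of all these cycle types are PSL(2,5) (6T12) of order 60, A_6 (6T15) of order 360; the others are excluded. The observed types are precisely the cycle types that occur in PSL(2,5) (6T12) (apart from the identity). Each of the other remaining candidates has further cycle types, and by the Chebotarev density theorem the matching factorization patterns would occur for a proportion of primes equal to their share of the group: A_6 (6T15) additionally contains elements of type 4+2, 3+1+1+1 (130 of its 360 elements, about 36% of primes). None of the 21 primes tested shows any such pattern (for each of these groups the chance of that is below 10^-4), which rules them out. Hence G = PSL(2,5) (6T12), of order 60.

PSL(2,5) (order 60)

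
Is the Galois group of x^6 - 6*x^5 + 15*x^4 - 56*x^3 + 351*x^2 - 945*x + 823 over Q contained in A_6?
The polynomial is irreducible of degree 6 over Q. Its discriminant is -2200994196714027, which is not a perfect square. A Galois group lies in the alternating group exactly when the discriminant is a square in Q, so the Galois group ((S_3 x S_3) : C_2) is not contained in A_6.

No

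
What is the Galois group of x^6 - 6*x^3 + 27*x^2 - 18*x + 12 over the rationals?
The polynomial f is an irreducible sextic over Q, so G = Gal(f/Q) is one of the 16 transitive subgroups 6T1, ..., 6T16 of S_6. The discriminant of f is -1160950579200, which is not a perfect square, so G is not contained in A_6. The transitive groups of degree 6 not contained in A_6 are: C_6 (6T1, order 6), S_3 (6T2, order 6), D_6 (6T3, order 12), C_3 x S_3 (6T5, order 18), A_4 x C_2 (6T6, order 24), S_4 (6T8, order 24), S_3 x S_3 (6T9, order 36), S_4 x C_2 (6T11, order 48), (S_3 x S_3) : C_2 (6T13, order 72), PGL(2,5) (6T14, order 120), S_6 (6T16, order 720). By Dedekind's theorem, for a prime p not dividing disc(f) the degrees of the irreducible factors of f mod p form the cycle type of an element of G. Factoring f modulo the 23 such primes p <= 101 (skipping 2, 3, 5, which divide the discriminant), each new pattern first appears at: mod 7: f = (x^3 + x + 6)(x^3 + 6x + 2), pattern 3+3; mod 11: f = (x^2 + 2x + 5)(x^2 + 4x + 2)(x^2 + 5x + 10), pattern 2+2+2; mod 61: f = (x + 6)(x + 12)(x + 14)(x + 18)(x + 35)(x + 37), pattern 1+1+1+1+1+1. No other pattern occurs in this range, so the set of observed cycle types is {3+3, 2+2+2, 1+1+1+1+1+1}. The candidates containing elements of all these cycle types are C_6 (6T1) of order 6, S_3 (6T2) of order 6, D_6 (6T3) of order 12, C_3 x S_3 (6T5) of order 18, A_4 x C_2 (6T6) of order 24, S_4 (6T8) of order 24, S_3 x S_3 (6T9) of order 36, S_4 x C_2 (6T11) of order 48, (S_3 x S_3) : C_2 (6T13) of order 72, PGL(2,5) (6T14) of order 120, S_6 (6T16) of order 720; the others are excluded. The observed types are precisely the cycle types that occur in S_3 (6T2). Each of the other remaining candidates has further cycle types, and by the Chebotarev density theorem the matching factorization patterns would occur for a proportion of primes equal to their share of the group: C_6 (6T1) additionally contains elements of type 6 (2 of its 6 elements, about 33% of primes); D_6 (6T3) additionally contains elements of type 6, 2+2+1+1 (5 of its 12 elements, about 42% of primes); C_3 x S_3 (6T5) additionally contains elements of type 6, 3+1+1+1 (10 of its 18 elements, about 56% of primes); A_4 x C_2 (6T6) additionally contains elements of type 6, 2+2+1+1, 2+1+1+1+1 (14 of its 24 elements, about 58% of primes); S_4 (6T8) additionally contains elements of type 4+1+1, 2+2+1+1 (9 of its 24 elements, about 38% of primes); S_3 x S_3 (6T9) additionally contains elements of type 6, 3+1+1+1, 2+2+1+1 (25 of its 36 elements, about 69% of primes); S_4 x C_2 (6T11) additionally contains elements of type 6, 4+2, 4+1+1, 2+2+1+1, 2+1+1+1+1 (32 of its 48 elements, about 67% of primes); (S_3 x S_3) : C_2 (6T13) additionally contains elements of type 6, 4+2, 3+2+1, 3+1+1+1, 2+2+1+1, 2+1+1+1+1 (61 of its 72 elements, about 85% of primes); PGL(2,5) (6T14) additionally contains elements of type 6, 5+1, 4+1+1, 2+2+1+1 (89 of its 120 elements, about 74% of primes); S_6 (6T16) additionally contains elements of type 6, 5+1, 4+2, 4+1+1, 3+2+1, 3+1+1+1, 2+2+1+1, 2+1+1+1+1 (664 of its 720 elements, about 92% of primes). None of the 23 primes tested shows any such pattern (for each of these groups the chance of that is below 10^-4), which rules them out. Hence G = S_3 (6T2), of order 6.

6T2: S_3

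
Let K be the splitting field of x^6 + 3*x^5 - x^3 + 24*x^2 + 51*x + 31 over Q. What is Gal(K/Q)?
The polynomial f is an irreducible sextic over Q, so G = Gal(f/Q) is one of the 16 transitive subgroups 6T1, ..., 6T16 of S_6. The discriminant of f is -67744512, which is not a perfect square, so G is not contained in A_6. The transitive groups of degree 6 not contained in A_6 are: C_6 (6T1, order 6), S_3 (6T2, order 6), D_6 (6T3, order 12), C_3 x S_3 (6T5, order 18), A_4 x C_2 (6T6, order 24), S_4 (6T8, order 24), S_3 x S_3 (6T9, order 36), S_4 x C_2 (6T11, order 48), (S_3 x S_3) : C_2 (6T13, order 72), PGL(2,5) (6T14, order 120), S_6 (6T16, order 720). By Dedekind's theorem, for a prime p not dividing disc(f) the degrees of the irreducible factors of f mod p form the cycle type of an element of G. Factoring f modulo the 23 such primes p <= 101 (skipping 2, 3, 11, which divide the discriminant), each new pattern first appears at: mod 5: f = (x^2 + 2)(x^2 + x + 2)(x^2 + 2x + 4), pattern 2+2+2; mod 7: f = (x^3 + 4x^2 + 4x + 6)(x^3 + 6x^2 + 4), pattern 3+3; mod 31: f = (x)(x + 14)(x + 15)(x + 17)(x + 24)(x + 26), pattern 1+1+1+1+1+1. No other pattern occurs in this range, so the set of observed cycle types is {2+2+2, 3+3, 1+1+1+1+1+1}. The candidates containing elements of all these cycle types are C_6 (6T1) of order 6, S_3 (6T2) of order 6, D_6 (6T3) of order 12, C_3 x S_3 (6T5) of order 18, A_4 x C_2 (6T6) of order 24, S_4 (6T8) of order 24, S_3 x S_3 (6T9) of order 36, S_4 x C_2 (6T11) of order 48, (S_3 x S_3) : C_2 (6T13) of order 72, PGL(2,5) (6T14) of order 120, S_6 (6T16) of order 720; the others are excluded. The observed types are precisely the cycle types that occur in S_3 (6T2). Each of the other remaining candidates has further cycle types, and by the Chebotarev density theorem the matching factorization patterns would occur for a proportion of primes equal to their share of the group: C_6 (6T1) additionally contains elements of type 6 (2 of its 6 elements, about 33% of primes); D_6 (6T3) additionally contains elements of type 6, 2+2+1+1 (5 of its 12 elements, about 42% of primes); C_3 x S_3 (6T5) additionally contains elements of type 6, 3+1+1+1 (10 of its 18 elements, about 56% of primes); A_4 x C_2 (6T6) additionally contains elements of type 6, 2+2+1+1, 2+1+1+1+1 (14 of its 24 elements, about 58% of primes); S_4 (6T8) additionally contains elements of type 4+1+1, 2+2+1+1 (9 of its 24 elements, about 38% of primes); S_3 x S_3 (6T9) additionally contains elements of type 6, 3+1+1+1, 2+2+1+1 (25 of its 36 elements, about 69% of primes); S_4 x C_2 (6T11) additionally contains elements of type 6, 4+2, 4+1+1, 2+2+1+1, 2+1+1+1+1 (32 of its 48 elements, about 67% of primes); (S_3 x S_3) : C_2 (6T13) additionally contains elements of type 6, 4+2, 3+2+1, 3+1+1+1, 2+2+1+1, 2+1+1+1+1 (61 of its 72 elements, about 85% of primes); PGL(2,5) (6T14) additionally contains elements of type 6, 5+1, 4+1+1, 2+2+1+1 (89 of its 120 elements, about 74% of primes); S_6 (6T16) additionally contains elements of type 6, 5+1, 4+2, 4+1+1, 3+2+1, 3+1+1+1, 2+2+1+1, 2+1+1+1+1 (664 of its 720 elements, about 92% of primes). None of the 23 primes tested shows any such pattern (for each of these groups the chance of that is below 10^-4), which rules them out. Hence G = S_3 (6T2), of order 6.

S_3 (also written S3)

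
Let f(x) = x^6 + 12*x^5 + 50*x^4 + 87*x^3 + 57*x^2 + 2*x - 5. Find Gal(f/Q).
The polynomial f is an irreducible sextic over Q, so G = Gal(f/Q) is one of the 16 transitive subgroups 6T1, ..., 6T16 of S_6. The discriminant of f is 30991489 = 5567^2, a perfect square, so G is contained in A_6. The transitive groups of degree 6 contained in A_6 are: A_4 (6T4, order 12), S_4 (6T7, order 24), (C_3 x C_3) : C_4 (6T10, order 36), PSL(2,5) (6T12, order 60), A_6 (6T15, order 360). By Dedekind's theorem, for a prime p not dividing disc(f) the degrees of the irreducible factors of f mod p form the cycle type of an element of G. Factoring f modulo the 21 such primes p <= 79 (skipping 19, which divides the discriminant), each new pattern first appears at: mod 2: f = (x + 1)(x^5 + x^4 + x^3 + x + 1), pattern 5+1; mod 7: f = (x^3 + x^2 + 3x + 5)(x^3 + 4x^2 + x + 6), pattern 3+3; mod 61: f = (x + 4)(x + 26)(x^2 + 50x + 13)(x^2 + 54x + 30), pattern 2+2+1+1. No other pattern occurs in this range, so the set of observed cycle types is {5+1, 3+3, 2+2+1+1}. The candidates containing elements of all these cycle types are PSL(2,5) (6T12) of order 60, A_6 (6T15) of order 360; the others are excluded. The observed types are precisely the cycle types that occur in PSL(2,5) (6T12) (apart from the identity). Each of the other remaining candidates has further cycle types, and by the Chebotarev density theorem the matching factorization patterns would occur for a proportion of primes equal to their share of the group: A_6 (6T15) additionally contains elements of type 4+2, 3+1+1+1 (130 of its 360 elements, about 36% of primes). None of the 21 primes tested shows any such pattern (for each of these groups the chance of that is below 10^-4), which rules them out. Hence G = PSL(2,5) (6T12), of order 60.

PSL(2,5), A_5 acting on 6 points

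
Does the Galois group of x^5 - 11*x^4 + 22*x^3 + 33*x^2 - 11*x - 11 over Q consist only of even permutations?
The polynomial is irreducible of degree 5 over Q. Its discriminant is 14320669561 = 119669^2, a perfect square. A Galois group lies in the alternating group exactly when the discriminant is a square in Q, so the Galois group (C_5) is contained in A_5.

Yes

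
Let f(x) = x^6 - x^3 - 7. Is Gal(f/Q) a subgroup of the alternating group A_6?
The polynomial is irreducible of degree 6 over Q. Its discriminant is 871199469, which is not a perfect square. A Galois group lies in the alternating group exactly when the discriminant is a square in Q, so the Galois group (S_3 x S_3) is not contained in A_6.

No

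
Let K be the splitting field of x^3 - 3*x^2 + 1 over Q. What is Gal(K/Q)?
The polynomial is an irreducible cubic over Q and its discriminant is 81 = 9^2, a perfect square. For an irreducible cubic, a square discriminant forces the Galois group to be A_3, the cyclic group of order 3.

C_3 (order 3)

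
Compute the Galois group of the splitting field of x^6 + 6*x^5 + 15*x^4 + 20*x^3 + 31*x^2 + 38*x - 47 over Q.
The polynomial f is an irreducible sextic over Q, so G = Gal(f/Q) is one of the 16 transitive subgroups 6T1, ..., 6T16 of S_6. The discriminant of f is 66039417143296 = 8126464^2, a perfect square, so G is contained in A_6. The transitive groups of degree 6 contained in A_6 are: A_4 (6T4, order 12), S_4 (6T7, order 24), (C_3 x C_3) : C_4 (6T10, order 36), PSL(2,5) (6T12, order 60), A_6 (6T15, order 360). By Dedekind's theorem, for a prime p not dividing disc(f) the degrees of the irreducible factors of f mod p form the cycle type of an element of G. Factoring f modulo the 79 such primes p <= 419 (skipping 2, 31, which divide the discriminant), each new pattern first appears at: mod 3: f = (x^2 + 2x + 2)(x^4 + x^3 + 2x^2 + 2x + 2), pattern 4+2; mod 5: f = (x^3 + 4x + 2)(x^3 + x^2 + x + 4), pattern 3+3; mod 11: f = (x + 6)(x + 7)(x^2 + 5x + 10)(x^2 + 10x + 4), pattern 2+2+1+1; mod 67: f = (x + 5)(x + 7)(x + 23)(x + 46)(x + 62)(x + 64), pattern 1+1+1+1+1+1. No other pattern occurs in this range, so the set of observed cycle types is {4+2, 3+3, 2+2+1+1, 1+1+1+1+1+1}. The candidates containing elements of all these cycle types are S_4 (6T7) of order 24, (C_3 x C_3) : C_4 (6T10) of order 36, A_6 (6T15) of order 360; the others are excluded. The observed types are precisely the cycle types that occur in S_4 (6T7). Each of the other remaining candidates has further cycle types, and by the Chebotarev density theorem the matching factorization patterns would occur for a proportion of primes equal to their share of the group: (C_3 x C_3) : C_4 (6T10) additionally contains elements of type 3+1+1+1 (4 of its 36 elements, about 11% of primes); A_6 (6T15) additionally contains elements of type 5+1, 3+1+1+1 (184 of its 360 elements, about 51% of primes). None of the 79 primes tested shows any such pattern (for each of these groups the chance of that is below 10^-4), which rules them out. Hence G = S_4 (6T7), of order 24.

S_4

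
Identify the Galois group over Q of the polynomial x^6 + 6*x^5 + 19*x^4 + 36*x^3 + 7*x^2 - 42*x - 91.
6T4: A_4

The polynomial f is an irreducible sextic over Q, so G = Gal(f/Q) is one of the 16 transitive subgroups 6T1, ..., 6T16 of S_6. The discriminant of f is 164995463643136 = 12845056^2, a perfect square, so G is contained in A_6. The transitive groups of degree 6 contained in A_6 are: A_4 (6T4, order 12), S_4 (6T7, order 24), (C_3 x C_3) : C_4 (6T10, order 36), PSL(2,5) (6T12, order 60), A_6 (6T15, order 360). By Dedekind's theorem, for a prime p not dividing disc(f) the degrees of the irreducible factors of f mod p form the cycle type of an element of G. Factoring f modulo the 33 such primes p <= 149 (skipping 2, 7, which divide the discriminant), each new pattern first appears at: mod 3: f = (x^3 + 2x + 1)(x^3 + 2x + 2), pattern 3+3; mod 13: f = (x)(x + 2)(x^2 + 2x + 8)(x^2 + 2x + 12), pattern 2+2+1+1. No other pattern occurs in this range, so the set of observed cycle types is {3+3, 2+2+1+1}. The candidates containing elements of all these cycle types are A_4 (6T4) of order 12, S_4 (6T7) of order 24, (C_3 x C_3) : C_4 (6T10) of order 36, PSL(2,5) (6T12) of order 60, A_6 (6T15) of order 360; the others are excluded. The observed types are precisely the cycle types that occur in A_4 (6T4) (apart from the identity). Each of the other remaining candidates has further cycle types, and by the Chebotarev density theorem the matching factorization patterns would occur for a proportion of primes equal to their share of the group: S_4 (6T7) additionally contains elements of type 4+2 (6 of its 24 elements, about 25% of primes); (C_3 x C_3) : C_4 (6T10) additionally contains elements of type 4+2, 3+1+1+1 (22 of its 36 elements, about 61% of primes); PSL(2,5) (6T12) additionally contains elements of type 5+1 (24 of its 60 elements, about 40% of primes); A_6 (6T15) additionally contains elements of type 5+1, 4+2, 3+1+1+1 (274 of its 360 elements, about 76% of primes). None of the 33 primes tested shows any such pattern (for each of these groups the chance of that is below 10^-4), which rules them out. Hence G = A_4 (6T4), of order 12.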